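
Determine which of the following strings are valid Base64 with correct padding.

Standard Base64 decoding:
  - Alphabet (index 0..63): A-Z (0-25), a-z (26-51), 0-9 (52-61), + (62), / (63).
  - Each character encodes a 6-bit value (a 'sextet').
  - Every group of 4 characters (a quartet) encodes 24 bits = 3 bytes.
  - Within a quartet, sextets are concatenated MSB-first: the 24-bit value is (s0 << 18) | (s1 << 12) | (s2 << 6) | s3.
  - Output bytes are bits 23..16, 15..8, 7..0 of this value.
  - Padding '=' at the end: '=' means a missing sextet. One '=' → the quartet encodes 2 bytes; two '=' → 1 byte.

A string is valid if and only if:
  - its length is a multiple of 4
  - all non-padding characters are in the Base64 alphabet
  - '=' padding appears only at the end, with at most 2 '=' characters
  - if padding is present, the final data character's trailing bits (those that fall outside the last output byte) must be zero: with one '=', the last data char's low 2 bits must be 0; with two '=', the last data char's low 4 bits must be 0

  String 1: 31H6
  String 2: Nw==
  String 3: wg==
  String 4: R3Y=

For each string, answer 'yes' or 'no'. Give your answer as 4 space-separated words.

String 1: '31H6' → valid
String 2: 'Nw==' → valid
String 3: 'wg==' → valid
String 4: 'R3Y=' → valid

Answer: yes yes yes yes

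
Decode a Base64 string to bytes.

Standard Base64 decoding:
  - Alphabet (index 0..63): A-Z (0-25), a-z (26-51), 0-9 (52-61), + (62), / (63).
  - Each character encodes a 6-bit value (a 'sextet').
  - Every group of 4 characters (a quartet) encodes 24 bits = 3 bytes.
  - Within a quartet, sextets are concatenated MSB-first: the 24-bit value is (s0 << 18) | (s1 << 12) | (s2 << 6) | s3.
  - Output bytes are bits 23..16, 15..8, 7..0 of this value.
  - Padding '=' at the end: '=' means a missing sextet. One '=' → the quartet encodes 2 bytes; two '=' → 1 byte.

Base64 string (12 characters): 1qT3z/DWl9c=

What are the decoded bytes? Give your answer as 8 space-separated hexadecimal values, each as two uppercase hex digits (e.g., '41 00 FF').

After char 0 ('1'=53): chars_in_quartet=1 acc=0x35 bytes_emitted=0
After char 1 ('q'=42): chars_in_quartet=2 acc=0xD6A bytes_emitted=0
After char 2 ('T'=19): chars_in_quartet=3 acc=0x35A93 bytes_emitted=0
After char 3 ('3'=55): chars_in_quartet=4 acc=0xD6A4F7 -> emit D6 A4 F7, reset; bytes_emitted=3
After char 4 ('z'=51): chars_in_quartet=1 acc=0x33 bytes_emitted=3
After char 5 ('/'=63): chars_in_quartet=2 acc=0xCFF bytes_emitted=3
After char 6 ('D'=3): chars_in_quartet=3 acc=0x33FC3 bytes_emitted=3
After char 7 ('W'=22): chars_in_quartet=4 acc=0xCFF0D6 -> emit CF F0 D6, reset; bytes_emitted=6
After char 8 ('l'=37): chars_in_quartet=1 acc=0x25 bytes_emitted=6
After char 9 ('9'=61): chars_in_quartet=2 acc=0x97D bytes_emitted=6
After char 10 ('c'=28): chars_in_quartet=3 acc=0x25F5C bytes_emitted=6
Padding '=': partial quartet acc=0x25F5C -> emit 97 D7; bytes_emitted=8

Answer: D6 A4 F7 CF F0 D6 97 D7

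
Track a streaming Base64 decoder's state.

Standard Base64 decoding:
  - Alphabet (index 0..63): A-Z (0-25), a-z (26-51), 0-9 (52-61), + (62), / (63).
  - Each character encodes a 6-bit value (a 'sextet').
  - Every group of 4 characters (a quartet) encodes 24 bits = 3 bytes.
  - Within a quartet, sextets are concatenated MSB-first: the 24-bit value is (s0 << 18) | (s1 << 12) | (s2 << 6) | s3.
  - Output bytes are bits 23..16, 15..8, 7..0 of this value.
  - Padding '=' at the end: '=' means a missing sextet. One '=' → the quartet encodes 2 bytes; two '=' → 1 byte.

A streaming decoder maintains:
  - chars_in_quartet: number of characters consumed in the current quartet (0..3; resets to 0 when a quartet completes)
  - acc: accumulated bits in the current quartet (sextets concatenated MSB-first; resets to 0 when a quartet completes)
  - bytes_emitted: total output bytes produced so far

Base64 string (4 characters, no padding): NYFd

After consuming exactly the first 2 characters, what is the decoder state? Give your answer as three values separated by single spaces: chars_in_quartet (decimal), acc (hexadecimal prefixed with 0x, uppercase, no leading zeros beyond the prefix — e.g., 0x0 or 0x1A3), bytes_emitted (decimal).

After char 0 ('N'=13): chars_in_quartet=1 acc=0xD bytes_emitted=0
After char 1 ('Y'=24): chars_in_quartet=2 acc=0x358 bytes_emitted=0

Answer: 2 0x358 0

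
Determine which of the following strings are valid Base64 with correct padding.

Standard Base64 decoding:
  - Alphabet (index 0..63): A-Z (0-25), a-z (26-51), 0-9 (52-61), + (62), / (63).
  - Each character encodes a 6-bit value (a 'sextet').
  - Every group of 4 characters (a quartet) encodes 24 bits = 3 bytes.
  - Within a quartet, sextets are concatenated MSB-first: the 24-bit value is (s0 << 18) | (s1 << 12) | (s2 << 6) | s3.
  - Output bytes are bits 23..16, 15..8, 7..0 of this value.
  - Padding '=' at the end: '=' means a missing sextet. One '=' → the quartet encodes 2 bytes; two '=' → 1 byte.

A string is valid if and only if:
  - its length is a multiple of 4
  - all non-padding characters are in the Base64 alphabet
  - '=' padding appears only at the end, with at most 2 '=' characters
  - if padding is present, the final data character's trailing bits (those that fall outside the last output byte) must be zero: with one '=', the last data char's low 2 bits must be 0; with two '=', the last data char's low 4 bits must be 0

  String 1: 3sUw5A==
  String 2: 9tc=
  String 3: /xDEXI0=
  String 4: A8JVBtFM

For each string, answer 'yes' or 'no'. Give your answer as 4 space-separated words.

Answer: yes yes yes yes

Derivation:
String 1: '3sUw5A==' → valid
String 2: '9tc=' → valid
String 3: '/xDEXI0=' → valid
String 4: 'A8JVBtFM' → valid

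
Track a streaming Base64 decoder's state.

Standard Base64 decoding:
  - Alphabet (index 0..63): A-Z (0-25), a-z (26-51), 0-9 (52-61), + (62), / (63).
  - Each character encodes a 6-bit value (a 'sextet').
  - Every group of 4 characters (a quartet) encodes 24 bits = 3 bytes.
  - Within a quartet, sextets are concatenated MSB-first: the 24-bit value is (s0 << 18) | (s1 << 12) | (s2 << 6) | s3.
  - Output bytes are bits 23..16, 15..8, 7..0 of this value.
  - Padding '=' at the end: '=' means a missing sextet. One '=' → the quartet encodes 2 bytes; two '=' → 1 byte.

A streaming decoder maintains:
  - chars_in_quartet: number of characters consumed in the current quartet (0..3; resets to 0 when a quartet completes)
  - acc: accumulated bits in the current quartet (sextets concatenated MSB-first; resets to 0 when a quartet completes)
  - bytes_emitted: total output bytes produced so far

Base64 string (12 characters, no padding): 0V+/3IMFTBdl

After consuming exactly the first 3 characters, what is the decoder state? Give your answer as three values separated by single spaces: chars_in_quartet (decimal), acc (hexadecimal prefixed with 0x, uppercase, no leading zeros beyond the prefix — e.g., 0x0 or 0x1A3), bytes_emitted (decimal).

After char 0 ('0'=52): chars_in_quartet=1 acc=0x34 bytes_emitted=0
After char 1 ('V'=21): chars_in_quartet=2 acc=0xD15 bytes_emitted=0
After char 2 ('+'=62): chars_in_quartet=3 acc=0x3457E bytes_emitted=0

Answer: 3 0x3457E 0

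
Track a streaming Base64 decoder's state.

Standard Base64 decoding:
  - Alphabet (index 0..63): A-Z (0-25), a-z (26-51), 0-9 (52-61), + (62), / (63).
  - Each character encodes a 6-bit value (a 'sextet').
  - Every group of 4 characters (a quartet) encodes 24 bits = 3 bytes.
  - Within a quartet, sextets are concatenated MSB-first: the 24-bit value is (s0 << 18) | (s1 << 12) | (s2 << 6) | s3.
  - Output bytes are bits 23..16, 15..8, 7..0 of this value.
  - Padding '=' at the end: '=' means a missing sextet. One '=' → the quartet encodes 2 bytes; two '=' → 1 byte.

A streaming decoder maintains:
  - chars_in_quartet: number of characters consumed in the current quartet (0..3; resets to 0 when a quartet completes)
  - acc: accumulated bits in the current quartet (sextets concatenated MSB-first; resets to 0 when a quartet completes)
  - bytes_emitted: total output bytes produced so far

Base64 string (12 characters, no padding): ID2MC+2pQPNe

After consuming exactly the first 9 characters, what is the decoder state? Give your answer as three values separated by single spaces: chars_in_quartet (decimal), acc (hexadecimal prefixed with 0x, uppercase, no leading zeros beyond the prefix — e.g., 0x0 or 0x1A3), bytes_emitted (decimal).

After char 0 ('I'=8): chars_in_quartet=1 acc=0x8 bytes_emitted=0
After char 1 ('D'=3): chars_in_quartet=2 acc=0x203 bytes_emitted=0
After char 2 ('2'=54): chars_in_quartet=3 acc=0x80F6 bytes_emitted=0
After char 3 ('M'=12): chars_in_quartet=4 acc=0x203D8C -> emit 20 3D 8C, reset; bytes_emitted=3
After char 4 ('C'=2): chars_in_quartet=1 acc=0x2 bytes_emitted=3
After char 5 ('+'=62): chars_in_quartet=2 acc=0xBE bytes_emitted=3
After char 6 ('2'=54): chars_in_quartet=3 acc=0x2FB6 bytes_emitted=3
After char 7 ('p'=41): chars_in_quartet=4 acc=0xBEDA9 -> emit 0B ED A9, reset; bytes_emitted=6
After char 8 ('Q'=16): chars_in_quartet=1 acc=0x10 bytes_emitted=6

Answer: 1 0x10 6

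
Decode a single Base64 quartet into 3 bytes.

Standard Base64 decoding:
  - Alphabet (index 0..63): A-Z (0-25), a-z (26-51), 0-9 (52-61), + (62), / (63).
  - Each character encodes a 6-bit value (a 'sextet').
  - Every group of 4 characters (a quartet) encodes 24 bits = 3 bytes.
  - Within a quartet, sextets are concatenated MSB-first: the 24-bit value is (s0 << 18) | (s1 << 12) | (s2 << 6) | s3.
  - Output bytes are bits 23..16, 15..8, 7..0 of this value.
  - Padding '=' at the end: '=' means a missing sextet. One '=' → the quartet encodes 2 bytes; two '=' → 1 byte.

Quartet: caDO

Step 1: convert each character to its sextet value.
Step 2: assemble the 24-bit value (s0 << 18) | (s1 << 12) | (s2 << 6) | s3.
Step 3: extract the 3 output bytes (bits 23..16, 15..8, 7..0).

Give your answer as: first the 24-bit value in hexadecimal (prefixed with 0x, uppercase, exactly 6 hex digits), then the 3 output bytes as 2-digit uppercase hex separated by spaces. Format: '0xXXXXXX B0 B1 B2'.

Answer: 0x71A0CE 71 A0 CE

Derivation:
Sextets: c=28, a=26, D=3, O=14
24-bit: (28<<18) | (26<<12) | (3<<6) | 14
      = 0x700000 | 0x01A000 | 0x0000C0 | 0x00000E
      = 0x71A0CE
Bytes: (v>>16)&0xFF=71, (v>>8)&0xFF=A0, v&0xFF=CE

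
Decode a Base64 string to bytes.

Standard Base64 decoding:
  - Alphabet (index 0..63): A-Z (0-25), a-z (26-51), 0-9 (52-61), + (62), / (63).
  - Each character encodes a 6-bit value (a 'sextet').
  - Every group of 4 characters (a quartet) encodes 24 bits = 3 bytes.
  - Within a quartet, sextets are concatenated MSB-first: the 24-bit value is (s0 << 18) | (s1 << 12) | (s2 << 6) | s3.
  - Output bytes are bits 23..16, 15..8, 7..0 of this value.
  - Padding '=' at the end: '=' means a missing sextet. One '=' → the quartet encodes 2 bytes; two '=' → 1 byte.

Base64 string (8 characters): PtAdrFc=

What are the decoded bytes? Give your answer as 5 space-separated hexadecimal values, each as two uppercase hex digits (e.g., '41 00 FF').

After char 0 ('P'=15): chars_in_quartet=1 acc=0xF bytes_emitted=0
After char 1 ('t'=45): chars_in_quartet=2 acc=0x3ED bytes_emitted=0
After char 2 ('A'=0): chars_in_quartet=3 acc=0xFB40 bytes_emitted=0
After char 3 ('d'=29): chars_in_quartet=4 acc=0x3ED01D -> emit 3E D0 1D, reset; bytes_emitted=3
After char 4 ('r'=43): chars_in_quartet=1 acc=0x2B bytes_emitted=3
After char 5 ('F'=5): chars_in_quartet=2 acc=0xAC5 bytes_emitted=3
After char 6 ('c'=28): chars_in_quartet=3 acc=0x2B15C bytes_emitted=3
Padding '=': partial quartet acc=0x2B15C -> emit AC 57; bytes_emitted=5

Answer: 3E D0 1D AC 57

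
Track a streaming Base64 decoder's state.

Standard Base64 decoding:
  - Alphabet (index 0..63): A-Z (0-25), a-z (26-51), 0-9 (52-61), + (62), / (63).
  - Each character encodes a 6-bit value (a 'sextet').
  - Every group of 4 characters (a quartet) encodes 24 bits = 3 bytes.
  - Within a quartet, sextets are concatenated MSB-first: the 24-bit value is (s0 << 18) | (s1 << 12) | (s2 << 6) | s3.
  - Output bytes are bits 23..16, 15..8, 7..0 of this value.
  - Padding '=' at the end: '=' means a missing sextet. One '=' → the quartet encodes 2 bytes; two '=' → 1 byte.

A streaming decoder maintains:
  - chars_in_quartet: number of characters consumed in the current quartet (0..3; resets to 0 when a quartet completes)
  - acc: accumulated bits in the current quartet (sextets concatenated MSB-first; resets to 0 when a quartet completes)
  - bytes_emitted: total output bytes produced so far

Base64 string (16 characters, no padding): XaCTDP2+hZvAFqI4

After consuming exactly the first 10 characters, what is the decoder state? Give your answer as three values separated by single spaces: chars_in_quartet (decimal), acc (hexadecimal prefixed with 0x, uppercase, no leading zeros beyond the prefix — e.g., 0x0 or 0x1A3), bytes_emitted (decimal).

Answer: 2 0x859 6

Derivation:
After char 0 ('X'=23): chars_in_quartet=1 acc=0x17 bytes_emitted=0
After char 1 ('a'=26): chars_in_quartet=2 acc=0x5DA bytes_emitted=0
After char 2 ('C'=2): chars_in_quartet=3 acc=0x17682 bytes_emitted=0
After char 3 ('T'=19): chars_in_quartet=4 acc=0x5DA093 -> emit 5D A0 93, reset; bytes_emitted=3
After char 4 ('D'=3): chars_in_quartet=1 acc=0x3 bytes_emitted=3
After char 5 ('P'=15): chars_in_quartet=2 acc=0xCF bytes_emitted=3
After char 6 ('2'=54): chars_in_quartet=3 acc=0x33F6 bytes_emitted=3
After char 7 ('+'=62): chars_in_quartet=4 acc=0xCFDBE -> emit 0C FD BE, reset; bytes_emitted=6
After char 8 ('h'=33): chars_in_quartet=1 acc=0x21 bytes_emitted=6
After char 9 ('Z'=25): chars_in_quartet=2 acc=0x859 bytes_emitted=6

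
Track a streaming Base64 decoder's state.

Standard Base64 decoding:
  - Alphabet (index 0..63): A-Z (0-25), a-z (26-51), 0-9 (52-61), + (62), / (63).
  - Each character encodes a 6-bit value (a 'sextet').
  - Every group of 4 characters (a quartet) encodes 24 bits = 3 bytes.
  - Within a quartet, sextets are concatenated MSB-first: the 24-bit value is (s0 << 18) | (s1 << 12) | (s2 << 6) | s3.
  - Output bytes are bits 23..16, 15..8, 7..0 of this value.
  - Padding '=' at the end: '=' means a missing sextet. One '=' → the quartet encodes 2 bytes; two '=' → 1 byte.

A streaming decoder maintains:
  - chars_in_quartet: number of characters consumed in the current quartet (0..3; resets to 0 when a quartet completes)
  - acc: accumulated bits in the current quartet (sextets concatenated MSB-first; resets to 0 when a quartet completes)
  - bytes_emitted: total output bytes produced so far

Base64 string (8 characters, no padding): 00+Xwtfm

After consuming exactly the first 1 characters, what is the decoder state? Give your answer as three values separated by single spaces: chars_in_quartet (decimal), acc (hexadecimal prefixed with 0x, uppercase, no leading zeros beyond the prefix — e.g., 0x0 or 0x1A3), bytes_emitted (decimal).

After char 0 ('0'=52): chars_in_quartet=1 acc=0x34 bytes_emitted=0

Answer: 1 0x34 0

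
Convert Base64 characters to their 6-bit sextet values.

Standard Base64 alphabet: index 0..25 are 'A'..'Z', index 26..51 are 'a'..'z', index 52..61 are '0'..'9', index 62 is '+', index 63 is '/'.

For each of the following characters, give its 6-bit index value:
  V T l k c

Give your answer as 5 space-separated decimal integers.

'V': A..Z range, ord('V') − ord('A') = 21
'T': A..Z range, ord('T') − ord('A') = 19
'l': a..z range, 26 + ord('l') − ord('a') = 37
'k': a..z range, 26 + ord('k') − ord('a') = 36
'c': a..z range, 26 + ord('c') − ord('a') = 28

Answer: 21 19 37 36 28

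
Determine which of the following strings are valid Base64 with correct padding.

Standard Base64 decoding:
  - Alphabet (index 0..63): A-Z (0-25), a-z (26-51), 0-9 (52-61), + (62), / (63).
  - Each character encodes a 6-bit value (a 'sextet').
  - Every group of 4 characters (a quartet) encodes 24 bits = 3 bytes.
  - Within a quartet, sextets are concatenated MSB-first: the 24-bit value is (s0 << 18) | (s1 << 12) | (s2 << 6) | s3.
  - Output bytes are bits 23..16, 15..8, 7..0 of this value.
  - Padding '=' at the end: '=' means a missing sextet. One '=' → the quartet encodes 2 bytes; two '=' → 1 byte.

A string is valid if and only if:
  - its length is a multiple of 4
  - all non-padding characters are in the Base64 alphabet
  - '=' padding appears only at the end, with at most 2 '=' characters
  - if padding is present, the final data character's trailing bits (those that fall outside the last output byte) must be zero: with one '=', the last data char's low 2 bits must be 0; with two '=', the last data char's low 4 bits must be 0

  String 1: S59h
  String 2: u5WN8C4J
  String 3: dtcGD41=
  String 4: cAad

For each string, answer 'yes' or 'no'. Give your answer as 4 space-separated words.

Answer: yes yes no yes

Derivation:
String 1: 'S59h' → valid
String 2: 'u5WN8C4J' → valid
String 3: 'dtcGD41=' → invalid (bad trailing bits)
String 4: 'cAad' → valid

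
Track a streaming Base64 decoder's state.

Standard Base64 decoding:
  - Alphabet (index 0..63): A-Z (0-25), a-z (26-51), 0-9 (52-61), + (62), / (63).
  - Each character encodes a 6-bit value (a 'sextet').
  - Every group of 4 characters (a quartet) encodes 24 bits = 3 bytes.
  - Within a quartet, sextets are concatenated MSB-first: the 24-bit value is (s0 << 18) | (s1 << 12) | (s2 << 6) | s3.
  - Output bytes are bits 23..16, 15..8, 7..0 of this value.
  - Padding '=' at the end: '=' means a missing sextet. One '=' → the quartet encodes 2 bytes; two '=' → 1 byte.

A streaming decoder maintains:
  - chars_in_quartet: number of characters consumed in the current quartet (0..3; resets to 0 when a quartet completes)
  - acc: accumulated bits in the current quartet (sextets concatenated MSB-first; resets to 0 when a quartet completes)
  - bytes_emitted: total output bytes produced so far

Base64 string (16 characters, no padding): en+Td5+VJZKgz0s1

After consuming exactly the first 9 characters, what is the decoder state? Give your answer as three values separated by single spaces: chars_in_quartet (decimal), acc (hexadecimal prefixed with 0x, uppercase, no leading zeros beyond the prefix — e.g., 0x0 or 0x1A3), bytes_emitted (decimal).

Answer: 1 0x9 6

Derivation:
After char 0 ('e'=30): chars_in_quartet=1 acc=0x1E bytes_emitted=0
After char 1 ('n'=39): chars_in_quartet=2 acc=0x7A7 bytes_emitted=0
After char 2 ('+'=62): chars_in_quartet=3 acc=0x1E9FE bytes_emitted=0
After char 3 ('T'=19): chars_in_quartet=4 acc=0x7A7F93 -> emit 7A 7F 93, reset; bytes_emitted=3
After char 4 ('d'=29): chars_in_quartet=1 acc=0x1D bytes_emitted=3
After char 5 ('5'=57): chars_in_quartet=2 acc=0x779 bytes_emitted=3
After char 6 ('+'=62): chars_in_quartet=3 acc=0x1DE7E bytes_emitted=3
After char 7 ('V'=21): chars_in_quartet=4 acc=0x779F95 -> emit 77 9F 95, reset; bytes_emitted=6
After char 8 ('J'=9): chars_in_quartet=1 acc=0x9 bytes_emitted=6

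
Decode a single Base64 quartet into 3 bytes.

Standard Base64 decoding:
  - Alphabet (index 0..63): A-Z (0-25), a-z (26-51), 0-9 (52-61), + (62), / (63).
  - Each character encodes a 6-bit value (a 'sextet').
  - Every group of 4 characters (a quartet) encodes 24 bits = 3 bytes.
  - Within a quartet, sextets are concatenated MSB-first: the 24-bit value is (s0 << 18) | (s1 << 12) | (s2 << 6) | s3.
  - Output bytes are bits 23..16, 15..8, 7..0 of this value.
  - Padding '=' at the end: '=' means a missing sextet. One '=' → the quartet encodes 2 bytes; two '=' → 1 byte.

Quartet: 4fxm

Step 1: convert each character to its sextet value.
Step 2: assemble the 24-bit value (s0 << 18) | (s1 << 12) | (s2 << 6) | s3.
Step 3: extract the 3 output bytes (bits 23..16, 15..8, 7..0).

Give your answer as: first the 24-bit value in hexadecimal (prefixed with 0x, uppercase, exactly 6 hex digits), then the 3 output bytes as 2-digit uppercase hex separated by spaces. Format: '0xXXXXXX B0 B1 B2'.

Answer: 0xE1FC66 E1 FC 66

Derivation:
Sextets: 4=56, f=31, x=49, m=38
24-bit: (56<<18) | (31<<12) | (49<<6) | 38
      = 0xE00000 | 0x01F000 | 0x000C40 | 0x000026
      = 0xE1FC66
Bytes: (v>>16)&0xFF=E1, (v>>8)&0xFF=FC, v&0xFF=66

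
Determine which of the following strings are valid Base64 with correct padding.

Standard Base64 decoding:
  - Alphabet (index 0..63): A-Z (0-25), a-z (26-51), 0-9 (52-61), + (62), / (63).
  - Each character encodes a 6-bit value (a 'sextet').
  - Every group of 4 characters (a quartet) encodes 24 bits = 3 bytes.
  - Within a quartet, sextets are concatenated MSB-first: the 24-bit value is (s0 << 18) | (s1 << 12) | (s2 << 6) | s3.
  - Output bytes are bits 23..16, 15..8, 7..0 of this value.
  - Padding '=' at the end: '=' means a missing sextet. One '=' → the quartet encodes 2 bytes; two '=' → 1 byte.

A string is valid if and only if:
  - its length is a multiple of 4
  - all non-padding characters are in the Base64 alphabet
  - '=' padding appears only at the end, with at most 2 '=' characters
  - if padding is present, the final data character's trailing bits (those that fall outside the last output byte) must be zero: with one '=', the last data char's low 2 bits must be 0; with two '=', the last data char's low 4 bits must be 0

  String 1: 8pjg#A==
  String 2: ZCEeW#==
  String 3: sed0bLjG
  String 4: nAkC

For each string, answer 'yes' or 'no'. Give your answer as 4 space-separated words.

Answer: no no yes yes

Derivation:
String 1: '8pjg#A==' → invalid (bad char(s): ['#'])
String 2: 'ZCEeW#==' → invalid (bad char(s): ['#'])
String 3: 'sed0bLjG' → valid
String 4: 'nAkC' → valid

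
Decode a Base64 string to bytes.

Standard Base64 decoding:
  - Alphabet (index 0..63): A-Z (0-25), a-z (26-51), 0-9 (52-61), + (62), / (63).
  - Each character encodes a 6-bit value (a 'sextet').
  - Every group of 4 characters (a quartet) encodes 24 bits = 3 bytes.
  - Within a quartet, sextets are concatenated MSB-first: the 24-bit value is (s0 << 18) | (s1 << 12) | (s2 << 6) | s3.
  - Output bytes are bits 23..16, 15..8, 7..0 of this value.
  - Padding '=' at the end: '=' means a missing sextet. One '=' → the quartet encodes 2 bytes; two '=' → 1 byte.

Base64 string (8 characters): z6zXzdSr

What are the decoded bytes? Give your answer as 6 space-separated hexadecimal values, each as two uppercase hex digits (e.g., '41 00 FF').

After char 0 ('z'=51): chars_in_quartet=1 acc=0x33 bytes_emitted=0
After char 1 ('6'=58): chars_in_quartet=2 acc=0xCFA bytes_emitted=0
After char 2 ('z'=51): chars_in_quartet=3 acc=0x33EB3 bytes_emitted=0
After char 3 ('X'=23): chars_in_quartet=4 acc=0xCFACD7 -> emit CF AC D7, reset; bytes_emitted=3
After char 4 ('z'=51): chars_in_quartet=1 acc=0x33 bytes_emitted=3
After char 5 ('d'=29): chars_in_quartet=2 acc=0xCDD bytes_emitted=3
After char 6 ('S'=18): chars_in_quartet=3 acc=0x33752 bytes_emitted=3
After char 7 ('r'=43): chars_in_quartet=4 acc=0xCDD4AB -> emit CD D4 AB, reset; bytes_emitted=6

Answer: CF AC D7 CD D4 AB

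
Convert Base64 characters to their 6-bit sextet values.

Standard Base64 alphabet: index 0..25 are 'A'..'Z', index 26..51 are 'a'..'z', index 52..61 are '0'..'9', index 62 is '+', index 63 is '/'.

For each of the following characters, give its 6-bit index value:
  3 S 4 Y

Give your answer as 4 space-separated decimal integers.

'3': 0..9 range, 52 + ord('3') − ord('0') = 55
'S': A..Z range, ord('S') − ord('A') = 18
'4': 0..9 range, 52 + ord('4') − ord('0') = 56
'Y': A..Z range, ord('Y') − ord('A') = 24

Answer: 55 18 56 24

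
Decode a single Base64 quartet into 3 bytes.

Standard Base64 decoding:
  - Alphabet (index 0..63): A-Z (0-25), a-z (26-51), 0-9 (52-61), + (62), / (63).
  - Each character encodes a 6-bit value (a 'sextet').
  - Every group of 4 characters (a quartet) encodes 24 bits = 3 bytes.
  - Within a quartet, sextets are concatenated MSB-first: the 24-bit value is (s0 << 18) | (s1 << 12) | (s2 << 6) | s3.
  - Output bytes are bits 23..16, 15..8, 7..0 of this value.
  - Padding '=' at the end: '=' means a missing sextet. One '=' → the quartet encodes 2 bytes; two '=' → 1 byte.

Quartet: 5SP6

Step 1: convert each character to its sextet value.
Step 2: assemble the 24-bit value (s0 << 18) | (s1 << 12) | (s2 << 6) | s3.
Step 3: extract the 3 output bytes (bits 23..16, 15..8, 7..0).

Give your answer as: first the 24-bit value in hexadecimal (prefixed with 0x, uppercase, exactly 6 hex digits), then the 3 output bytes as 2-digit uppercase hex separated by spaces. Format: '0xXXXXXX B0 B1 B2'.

Sextets: 5=57, S=18, P=15, 6=58
24-bit: (57<<18) | (18<<12) | (15<<6) | 58
      = 0xE40000 | 0x012000 | 0x0003C0 | 0x00003A
      = 0xE523FA
Bytes: (v>>16)&0xFF=E5, (v>>8)&0xFF=23, v&0xFF=FA

Answer: 0xE523FA E5 23 FA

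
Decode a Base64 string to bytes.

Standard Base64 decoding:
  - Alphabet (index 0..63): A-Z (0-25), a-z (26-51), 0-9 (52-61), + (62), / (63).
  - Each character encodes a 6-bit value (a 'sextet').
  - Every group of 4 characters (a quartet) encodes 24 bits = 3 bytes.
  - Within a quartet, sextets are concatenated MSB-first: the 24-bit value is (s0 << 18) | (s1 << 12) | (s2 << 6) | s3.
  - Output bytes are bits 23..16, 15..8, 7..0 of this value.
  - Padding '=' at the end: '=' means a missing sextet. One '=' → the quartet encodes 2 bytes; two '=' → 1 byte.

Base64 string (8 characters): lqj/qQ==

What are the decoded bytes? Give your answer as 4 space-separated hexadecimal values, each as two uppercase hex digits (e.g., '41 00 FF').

Answer: 96 A8 FF A9

Derivation:
After char 0 ('l'=37): chars_in_quartet=1 acc=0x25 bytes_emitted=0
After char 1 ('q'=42): chars_in_quartet=2 acc=0x96A bytes_emitted=0
After char 2 ('j'=35): chars_in_quartet=3 acc=0x25AA3 bytes_emitted=0
After char 3 ('/'=63): chars_in_quartet=4 acc=0x96A8FF -> emit 96 A8 FF, reset; bytes_emitted=3
After char 4 ('q'=42): chars_in_quartet=1 acc=0x2A bytes_emitted=3
After char 5 ('Q'=16): chars_in_quartet=2 acc=0xA90 bytes_emitted=3
Padding '==': partial quartet acc=0xA90 -> emit A9; bytes_emitted=4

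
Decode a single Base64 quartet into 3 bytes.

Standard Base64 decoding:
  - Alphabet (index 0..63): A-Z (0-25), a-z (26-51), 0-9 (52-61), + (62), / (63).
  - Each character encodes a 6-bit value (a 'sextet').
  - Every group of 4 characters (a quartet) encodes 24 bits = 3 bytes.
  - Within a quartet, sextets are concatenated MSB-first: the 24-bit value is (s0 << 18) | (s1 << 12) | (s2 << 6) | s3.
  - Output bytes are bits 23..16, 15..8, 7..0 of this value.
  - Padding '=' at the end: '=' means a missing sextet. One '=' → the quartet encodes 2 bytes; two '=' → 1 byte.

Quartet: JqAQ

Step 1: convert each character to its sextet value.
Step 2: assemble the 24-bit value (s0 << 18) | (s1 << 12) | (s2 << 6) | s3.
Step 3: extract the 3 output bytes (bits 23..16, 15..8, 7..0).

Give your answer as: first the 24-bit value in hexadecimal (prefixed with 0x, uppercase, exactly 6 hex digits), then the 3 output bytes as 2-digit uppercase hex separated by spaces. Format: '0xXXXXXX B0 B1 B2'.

Answer: 0x26A010 26 A0 10

Derivation:
Sextets: J=9, q=42, A=0, Q=16
24-bit: (9<<18) | (42<<12) | (0<<6) | 16
      = 0x240000 | 0x02A000 | 0x000000 | 0x000010
      = 0x26A010
Bytes: (v>>16)&0xFF=26, (v>>8)&0xFF=A0, v&0xFF=10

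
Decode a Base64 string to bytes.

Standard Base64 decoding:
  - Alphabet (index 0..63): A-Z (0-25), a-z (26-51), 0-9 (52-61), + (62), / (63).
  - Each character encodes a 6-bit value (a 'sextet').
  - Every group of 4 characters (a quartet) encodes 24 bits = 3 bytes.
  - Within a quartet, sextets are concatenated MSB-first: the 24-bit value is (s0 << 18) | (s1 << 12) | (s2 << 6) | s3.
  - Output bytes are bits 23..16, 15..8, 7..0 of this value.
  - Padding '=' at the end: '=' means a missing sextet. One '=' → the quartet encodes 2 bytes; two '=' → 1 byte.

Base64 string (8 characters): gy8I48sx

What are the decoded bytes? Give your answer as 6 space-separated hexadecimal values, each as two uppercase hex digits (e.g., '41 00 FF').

Answer: 83 2F 08 E3 CB 31

Derivation:
After char 0 ('g'=32): chars_in_quartet=1 acc=0x20 bytes_emitted=0
After char 1 ('y'=50): chars_in_quartet=2 acc=0x832 bytes_emitted=0
After char 2 ('8'=60): chars_in_quartet=3 acc=0x20CBC bytes_emitted=0
After char 3 ('I'=8): chars_in_quartet=4 acc=0x832F08 -> emit 83 2F 08, reset; bytes_emitted=3
After char 4 ('4'=56): chars_in_quartet=1 acc=0x38 bytes_emitted=3
After char 5 ('8'=60): chars_in_quartet=2 acc=0xE3C bytes_emitted=3
After char 6 ('s'=44): chars_in_quartet=3 acc=0x38F2C bytes_emitted=3
After char 7 ('x'=49): chars_in_quartet=4 acc=0xE3CB31 -> emit E3 CB 31, reset; bytes_emitted=6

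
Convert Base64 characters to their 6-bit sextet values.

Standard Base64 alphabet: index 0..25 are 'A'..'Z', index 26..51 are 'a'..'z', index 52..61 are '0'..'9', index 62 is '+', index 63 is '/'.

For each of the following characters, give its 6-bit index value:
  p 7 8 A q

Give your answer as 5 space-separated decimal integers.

Answer: 41 59 60 0 42

Derivation:
'p': a..z range, 26 + ord('p') − ord('a') = 41
'7': 0..9 range, 52 + ord('7') − ord('0') = 59
'8': 0..9 range, 52 + ord('8') − ord('0') = 60
'A': A..Z range, ord('A') − ord('A') = 0
'q': a..z range, 26 + ord('q') − ord('a') = 42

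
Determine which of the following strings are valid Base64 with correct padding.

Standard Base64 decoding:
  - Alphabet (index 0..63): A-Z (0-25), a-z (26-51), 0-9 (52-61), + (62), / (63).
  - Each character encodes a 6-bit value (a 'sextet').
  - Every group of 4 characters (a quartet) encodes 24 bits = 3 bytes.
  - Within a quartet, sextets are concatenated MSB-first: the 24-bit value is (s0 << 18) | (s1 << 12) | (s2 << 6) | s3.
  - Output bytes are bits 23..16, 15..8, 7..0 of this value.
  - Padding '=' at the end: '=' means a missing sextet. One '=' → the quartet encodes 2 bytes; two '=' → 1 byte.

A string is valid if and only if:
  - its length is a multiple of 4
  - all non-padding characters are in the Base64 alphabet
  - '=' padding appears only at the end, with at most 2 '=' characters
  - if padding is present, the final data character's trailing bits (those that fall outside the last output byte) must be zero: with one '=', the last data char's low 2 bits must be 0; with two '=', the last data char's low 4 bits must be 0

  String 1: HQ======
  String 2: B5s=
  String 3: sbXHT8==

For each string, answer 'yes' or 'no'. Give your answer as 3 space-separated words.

String 1: 'HQ======' → invalid (6 pad chars (max 2))
String 2: 'B5s=' → valid
String 3: 'sbXHT8==' → invalid (bad trailing bits)

Answer: no yes no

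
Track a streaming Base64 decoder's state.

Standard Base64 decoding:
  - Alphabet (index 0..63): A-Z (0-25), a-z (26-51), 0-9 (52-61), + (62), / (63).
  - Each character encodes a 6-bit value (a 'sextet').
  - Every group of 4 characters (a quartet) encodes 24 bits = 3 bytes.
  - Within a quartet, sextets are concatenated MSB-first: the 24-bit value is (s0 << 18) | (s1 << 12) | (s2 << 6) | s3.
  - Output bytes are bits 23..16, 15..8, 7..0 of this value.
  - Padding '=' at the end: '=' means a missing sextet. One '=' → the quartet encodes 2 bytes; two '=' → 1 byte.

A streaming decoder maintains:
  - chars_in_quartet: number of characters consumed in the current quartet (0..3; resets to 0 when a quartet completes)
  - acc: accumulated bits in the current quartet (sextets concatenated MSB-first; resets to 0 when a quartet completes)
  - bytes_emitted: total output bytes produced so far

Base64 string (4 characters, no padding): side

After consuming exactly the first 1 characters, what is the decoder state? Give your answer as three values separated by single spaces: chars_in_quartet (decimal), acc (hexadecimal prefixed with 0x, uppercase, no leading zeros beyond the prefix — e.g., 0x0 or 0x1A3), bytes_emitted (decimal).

After char 0 ('s'=44): chars_in_quartet=1 acc=0x2C bytes_emitted=0

Answer: 1 0x2C 0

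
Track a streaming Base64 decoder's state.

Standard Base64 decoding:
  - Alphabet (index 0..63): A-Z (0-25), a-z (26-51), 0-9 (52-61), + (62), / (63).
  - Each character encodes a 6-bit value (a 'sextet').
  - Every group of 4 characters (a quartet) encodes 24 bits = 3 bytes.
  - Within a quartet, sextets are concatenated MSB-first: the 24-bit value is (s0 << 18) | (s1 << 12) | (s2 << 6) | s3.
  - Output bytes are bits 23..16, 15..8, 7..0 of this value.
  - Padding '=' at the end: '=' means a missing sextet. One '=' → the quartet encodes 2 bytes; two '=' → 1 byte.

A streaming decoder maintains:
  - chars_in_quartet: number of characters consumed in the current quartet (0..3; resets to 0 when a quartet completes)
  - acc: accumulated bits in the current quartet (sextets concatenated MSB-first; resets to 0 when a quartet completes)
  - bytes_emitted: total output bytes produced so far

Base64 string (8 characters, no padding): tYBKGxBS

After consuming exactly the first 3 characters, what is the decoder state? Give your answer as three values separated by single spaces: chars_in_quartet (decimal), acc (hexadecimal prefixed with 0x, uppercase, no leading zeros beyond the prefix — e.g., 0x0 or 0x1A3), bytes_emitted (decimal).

After char 0 ('t'=45): chars_in_quartet=1 acc=0x2D bytes_emitted=0
After char 1 ('Y'=24): chars_in_quartet=2 acc=0xB58 bytes_emitted=0
After char 2 ('B'=1): chars_in_quartet=3 acc=0x2D601 bytes_emitted=0

Answer: 3 0x2D601 0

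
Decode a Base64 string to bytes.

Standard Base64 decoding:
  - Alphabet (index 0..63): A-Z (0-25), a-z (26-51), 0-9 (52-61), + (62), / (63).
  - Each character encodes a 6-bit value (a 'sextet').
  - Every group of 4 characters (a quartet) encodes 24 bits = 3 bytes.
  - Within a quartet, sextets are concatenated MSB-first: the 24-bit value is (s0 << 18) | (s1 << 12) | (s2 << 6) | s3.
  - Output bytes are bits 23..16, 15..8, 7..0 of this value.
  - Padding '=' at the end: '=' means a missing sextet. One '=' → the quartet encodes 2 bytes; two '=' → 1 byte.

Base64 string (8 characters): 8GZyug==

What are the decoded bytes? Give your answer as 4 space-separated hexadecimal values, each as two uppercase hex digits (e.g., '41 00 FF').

Answer: F0 66 72 BA

Derivation:
After char 0 ('8'=60): chars_in_quartet=1 acc=0x3C bytes_emitted=0
After char 1 ('G'=6): chars_in_quartet=2 acc=0xF06 bytes_emitted=0
After char 2 ('Z'=25): chars_in_quartet=3 acc=0x3C199 bytes_emitted=0
After char 3 ('y'=50): chars_in_quartet=4 acc=0xF06672 -> emit F0 66 72, reset; bytes_emitted=3
After char 4 ('u'=46): chars_in_quartet=1 acc=0x2E bytes_emitted=3
After char 5 ('g'=32): chars_in_quartet=2 acc=0xBA0 bytes_emitted=3
Padding '==': partial quartet acc=0xBA0 -> emit BA; bytes_emitted=4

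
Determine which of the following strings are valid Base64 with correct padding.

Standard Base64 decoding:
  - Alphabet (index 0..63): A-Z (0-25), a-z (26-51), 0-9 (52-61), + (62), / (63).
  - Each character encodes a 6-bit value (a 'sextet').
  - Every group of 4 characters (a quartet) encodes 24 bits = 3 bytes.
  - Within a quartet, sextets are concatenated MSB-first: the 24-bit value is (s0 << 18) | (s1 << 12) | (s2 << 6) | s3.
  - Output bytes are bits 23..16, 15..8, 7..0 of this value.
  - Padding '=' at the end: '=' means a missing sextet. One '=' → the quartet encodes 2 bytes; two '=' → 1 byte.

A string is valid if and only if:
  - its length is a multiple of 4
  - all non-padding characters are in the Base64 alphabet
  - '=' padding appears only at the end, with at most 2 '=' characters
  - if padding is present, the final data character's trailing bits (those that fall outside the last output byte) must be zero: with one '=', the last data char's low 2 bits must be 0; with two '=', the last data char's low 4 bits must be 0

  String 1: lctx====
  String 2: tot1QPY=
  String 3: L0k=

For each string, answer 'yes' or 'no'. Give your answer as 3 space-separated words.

String 1: 'lctx====' → invalid (4 pad chars (max 2))
String 2: 'tot1QPY=' → valid
String 3: 'L0k=' → valid

Answer: no yes yes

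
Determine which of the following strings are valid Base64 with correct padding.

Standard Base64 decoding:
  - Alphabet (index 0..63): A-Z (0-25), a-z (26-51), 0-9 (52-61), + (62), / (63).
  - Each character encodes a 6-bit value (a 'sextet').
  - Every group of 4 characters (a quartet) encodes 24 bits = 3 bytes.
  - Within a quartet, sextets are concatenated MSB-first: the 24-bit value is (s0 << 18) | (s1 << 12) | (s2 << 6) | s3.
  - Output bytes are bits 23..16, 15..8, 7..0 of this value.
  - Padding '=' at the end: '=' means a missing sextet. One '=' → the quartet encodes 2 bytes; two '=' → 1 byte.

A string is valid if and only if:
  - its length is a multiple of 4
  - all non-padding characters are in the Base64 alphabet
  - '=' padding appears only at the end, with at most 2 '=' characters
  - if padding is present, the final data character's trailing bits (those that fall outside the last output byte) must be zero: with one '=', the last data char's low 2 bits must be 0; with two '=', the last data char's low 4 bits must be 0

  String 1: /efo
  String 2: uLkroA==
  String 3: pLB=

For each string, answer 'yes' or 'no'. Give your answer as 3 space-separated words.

Answer: yes yes no

Derivation:
String 1: '/efo' → valid
String 2: 'uLkroA==' → valid
String 3: 'pLB=' → invalid (bad trailing bits)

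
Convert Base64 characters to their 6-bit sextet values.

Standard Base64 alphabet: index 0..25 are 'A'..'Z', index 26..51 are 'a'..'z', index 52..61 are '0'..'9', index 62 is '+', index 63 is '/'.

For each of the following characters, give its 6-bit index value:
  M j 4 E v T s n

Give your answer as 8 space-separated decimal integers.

Answer: 12 35 56 4 47 19 44 39

Derivation:
'M': A..Z range, ord('M') − ord('A') = 12
'j': a..z range, 26 + ord('j') − ord('a') = 35
'4': 0..9 range, 52 + ord('4') − ord('0') = 56
'E': A..Z range, ord('E') − ord('A') = 4
'v': a..z range, 26 + ord('v') − ord('a') = 47
'T': A..Z range, ord('T') − ord('A') = 19
's': a..z range, 26 + ord('s') − ord('a') = 44
'n': a..z range, 26 + ord('n') − ord('a') = 39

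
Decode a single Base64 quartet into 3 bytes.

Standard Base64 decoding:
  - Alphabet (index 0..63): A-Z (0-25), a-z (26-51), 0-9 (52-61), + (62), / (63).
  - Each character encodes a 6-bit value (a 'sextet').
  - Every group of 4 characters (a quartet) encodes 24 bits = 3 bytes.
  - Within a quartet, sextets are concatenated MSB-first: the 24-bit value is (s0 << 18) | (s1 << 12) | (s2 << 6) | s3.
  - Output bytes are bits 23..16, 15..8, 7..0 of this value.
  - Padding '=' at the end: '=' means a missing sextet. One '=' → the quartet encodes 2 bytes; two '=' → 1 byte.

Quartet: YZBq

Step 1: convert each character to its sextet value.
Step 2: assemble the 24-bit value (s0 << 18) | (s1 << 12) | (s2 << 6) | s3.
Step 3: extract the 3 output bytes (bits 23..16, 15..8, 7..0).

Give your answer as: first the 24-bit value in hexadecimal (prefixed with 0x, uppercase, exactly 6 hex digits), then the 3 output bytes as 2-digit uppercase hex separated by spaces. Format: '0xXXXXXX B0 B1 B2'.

Sextets: Y=24, Z=25, B=1, q=42
24-bit: (24<<18) | (25<<12) | (1<<6) | 42
      = 0x600000 | 0x019000 | 0x000040 | 0x00002A
      = 0x61906A
Bytes: (v>>16)&0xFF=61, (v>>8)&0xFF=90, v&0xFF=6A

Answer: 0x61906A 61 90 6A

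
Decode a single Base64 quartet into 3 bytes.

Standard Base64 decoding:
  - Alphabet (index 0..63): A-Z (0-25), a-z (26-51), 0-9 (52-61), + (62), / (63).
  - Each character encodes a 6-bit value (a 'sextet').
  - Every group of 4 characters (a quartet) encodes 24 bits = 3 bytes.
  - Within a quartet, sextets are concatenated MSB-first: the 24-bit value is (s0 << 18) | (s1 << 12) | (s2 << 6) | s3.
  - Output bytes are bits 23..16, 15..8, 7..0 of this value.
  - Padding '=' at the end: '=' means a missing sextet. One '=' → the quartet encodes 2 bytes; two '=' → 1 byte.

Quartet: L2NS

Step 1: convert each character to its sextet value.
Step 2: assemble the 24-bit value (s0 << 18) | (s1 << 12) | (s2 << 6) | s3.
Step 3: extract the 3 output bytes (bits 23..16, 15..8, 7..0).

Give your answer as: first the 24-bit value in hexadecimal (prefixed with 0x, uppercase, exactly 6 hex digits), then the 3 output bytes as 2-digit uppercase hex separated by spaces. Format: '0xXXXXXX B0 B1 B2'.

Sextets: L=11, 2=54, N=13, S=18
24-bit: (11<<18) | (54<<12) | (13<<6) | 18
      = 0x2C0000 | 0x036000 | 0x000340 | 0x000012
      = 0x2F6352
Bytes: (v>>16)&0xFF=2F, (v>>8)&0xFF=63, v&0xFF=52

Answer: 0x2F6352 2F 63 52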